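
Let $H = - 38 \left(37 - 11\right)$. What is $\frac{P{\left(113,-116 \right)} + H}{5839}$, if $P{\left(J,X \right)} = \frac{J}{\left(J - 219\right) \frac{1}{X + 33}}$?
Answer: $- \frac{95349}{618934} \approx -0.15405$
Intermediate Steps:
$P{\left(J,X \right)} = \frac{J \left(33 + X\right)}{-219 + J}$ ($P{\left(J,X \right)} = \frac{J}{\left(-219 + J\right) \frac{1}{33 + X}} = \frac{J}{\frac{1}{33 + X} \left(-219 + J\right)} = J \frac{33 + X}{-219 + J} = \frac{J \left(33 + X\right)}{-219 + J}$)
$H = -988$ ($H = \left(-38\right) 26 = -988$)
$\frac{P{\left(113,-116 \right)} + H}{5839} = \frac{\frac{113 \left(33 - 116\right)}{-219 + 113} - 988}{5839} = \left(113 \frac{1}{-106} \left(-83\right) - 988\right) \frac{1}{5839} = \left(113 \left(- \frac{1}{106}\right) \left(-83\right) - 988\right) \frac{1}{5839} = \left(\frac{9379}{106} - 988\right) \frac{1}{5839} = \left(- \frac{95349}{106}\right) \frac{1}{5839} = - \frac{95349}{618934}$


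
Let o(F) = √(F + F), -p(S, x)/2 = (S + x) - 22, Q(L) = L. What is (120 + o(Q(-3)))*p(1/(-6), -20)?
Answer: 10120 + 253*I*√6/3 ≈ 10120.0 + 206.57*I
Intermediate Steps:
p(S, x) = 44 - 2*S - 2*x (p(S, x) = -2*((S + x) - 22) = -2*(-22 + S + x) = 44 - 2*S - 2*x)
o(F) = √2*√F (o(F) = √(2*F) = √2*√F)
(120 + o(Q(-3)))*p(1/(-6), -20) = (120 + √2*√(-3))*(44 - 2/(-6) - 2*(-20)) = (120 + √2*(I*√3))*(44 - 2*(-⅙) + 40) = (120 + I*√6)*(44 + ⅓ + 40) = (120 + I*√6)*(253/3) = 10120 + 253*I*√6/3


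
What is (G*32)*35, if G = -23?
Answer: -25760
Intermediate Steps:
(G*32)*35 = -23*32*35 = -736*35 = -25760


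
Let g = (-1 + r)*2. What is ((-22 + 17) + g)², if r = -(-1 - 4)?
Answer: 9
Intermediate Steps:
r = 5 (r = -1*(-5) = 5)
g = 8 (g = (-1 + 5)*2 = 4*2 = 8)
((-22 + 17) + g)² = ((-22 + 17) + 8)² = (-5 + 8)² = 3² = 9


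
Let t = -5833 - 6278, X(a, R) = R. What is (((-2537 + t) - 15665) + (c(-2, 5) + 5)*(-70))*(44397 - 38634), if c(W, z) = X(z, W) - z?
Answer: -173886999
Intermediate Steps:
t = -12111
c(W, z) = W - z
(((-2537 + t) - 15665) + (c(-2, 5) + 5)*(-70))*(44397 - 38634) = (((-2537 - 12111) - 15665) + ((-2 - 1*5) + 5)*(-70))*(44397 - 38634) = ((-14648 - 15665) + ((-2 - 5) + 5)*(-70))*5763 = (-30313 + (-7 + 5)*(-70))*5763 = (-30313 - 2*(-70))*5763 = (-30313 + 140)*5763 = -30173*5763 = -173886999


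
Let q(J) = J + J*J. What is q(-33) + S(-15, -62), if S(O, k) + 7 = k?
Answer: 987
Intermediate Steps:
q(J) = J + J**2
S(O, k) = -7 + k
q(-33) + S(-15, -62) = -33*(1 - 33) + (-7 - 62) = -33*(-32) - 69 = 1056 - 69 = 987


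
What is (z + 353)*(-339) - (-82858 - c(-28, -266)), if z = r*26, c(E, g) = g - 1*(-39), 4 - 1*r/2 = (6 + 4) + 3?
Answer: 121616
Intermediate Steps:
r = -18 (r = 8 - 2*((6 + 4) + 3) = 8 - 2*(10 + 3) = 8 - 2*13 = 8 - 26 = -18)
c(E, g) = 39 + g (c(E, g) = g + 39 = 39 + g)
z = -468 (z = -18*26 = -468)
(z + 353)*(-339) - (-82858 - c(-28, -266)) = (-468 + 353)*(-339) - (-82858 - (39 - 266)) = -115*(-339) - (-82858 - 1*(-227)) = 38985 - (-82858 + 227) = 38985 - 1*(-82631) = 38985 + 82631 = 121616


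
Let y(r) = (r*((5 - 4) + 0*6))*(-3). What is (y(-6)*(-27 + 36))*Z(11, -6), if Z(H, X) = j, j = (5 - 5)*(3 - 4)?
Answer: 0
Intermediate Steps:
j = 0 (j = 0*(-1) = 0)
Z(H, X) = 0
y(r) = -3*r (y(r) = (r*(1 + 0))*(-3) = (r*1)*(-3) = r*(-3) = -3*r)
(y(-6)*(-27 + 36))*Z(11, -6) = ((-3*(-6))*(-27 + 36))*0 = (18*9)*0 = 162*0 = 0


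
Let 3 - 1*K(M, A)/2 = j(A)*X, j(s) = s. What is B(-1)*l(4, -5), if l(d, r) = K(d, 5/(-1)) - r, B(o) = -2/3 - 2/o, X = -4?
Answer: -116/3 ≈ -38.667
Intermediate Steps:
K(M, A) = 6 + 8*A (K(M, A) = 6 - 2*A*(-4) = 6 - (-8)*A = 6 + 8*A)
B(o) = -⅔ - 2/o (B(o) = -2*⅓ - 2/o = -⅔ - 2/o)
l(d, r) = -34 - r (l(d, r) = (6 + 8*(5/(-1))) - r = (6 + 8*(5*(-1))) - r = (6 + 8*(-5)) - r = (6 - 40) - r = -34 - r)
B(-1)*l(4, -5) = (-⅔ - 2/(-1))*(-34 - 1*(-5)) = (-⅔ - 2*(-1))*(-34 + 5) = (-⅔ + 2)*(-29) = (4/3)*(-29) = -116/3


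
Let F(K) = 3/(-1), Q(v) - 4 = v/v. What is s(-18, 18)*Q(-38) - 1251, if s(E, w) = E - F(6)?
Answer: -1326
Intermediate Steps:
Q(v) = 5 (Q(v) = 4 + v/v = 4 + 1 = 5)
F(K) = -3 (F(K) = 3*(-1) = -3)
s(E, w) = 3 + E (s(E, w) = E - 1*(-3) = E + 3 = 3 + E)
s(-18, 18)*Q(-38) - 1251 = (3 - 18)*5 - 1251 = -15*5 - 1251 = -75 - 1251 = -1326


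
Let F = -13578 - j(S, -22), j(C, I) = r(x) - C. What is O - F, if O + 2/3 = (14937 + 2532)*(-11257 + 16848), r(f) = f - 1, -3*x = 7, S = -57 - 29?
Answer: 97682839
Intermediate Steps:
S = -86
x = -7/3 (x = -⅓*7 = -7/3 ≈ -2.3333)
r(f) = -1 + f
j(C, I) = -10/3 - C (j(C, I) = (-1 - 7/3) - C = -10/3 - C)
F = -40982/3 (F = -13578 - (-10/3 - 1*(-86)) = -13578 - (-10/3 + 86) = -13578 - 1*248/3 = -13578 - 248/3 = -40982/3 ≈ -13661.)
O = 293007535/3 (O = -⅔ + (14937 + 2532)*(-11257 + 16848) = -⅔ + 17469*5591 = -⅔ + 97669179 = 293007535/3 ≈ 9.7669e+7)
O - F = 293007535/3 - 1*(-40982/3) = 293007535/3 + 40982/3 = 97682839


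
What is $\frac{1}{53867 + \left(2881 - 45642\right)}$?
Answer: $\frac{1}{11106} \approx 9.0041 \cdot 10^{-5}$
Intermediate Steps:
$\frac{1}{53867 + \left(2881 - 45642\right)} = \frac{1}{53867 - 42761} = \frac{1}{11106}$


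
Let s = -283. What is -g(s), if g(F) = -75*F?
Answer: -21225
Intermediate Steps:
-g(s) = -(-75)*(-283) = -1*21225 = -21225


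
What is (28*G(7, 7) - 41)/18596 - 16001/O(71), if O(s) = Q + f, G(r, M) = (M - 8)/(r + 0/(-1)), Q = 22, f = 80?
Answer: -148779593/948396 ≈ -156.88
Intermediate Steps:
G(r, M) = (-8 + M)/r (G(r, M) = (-8 + M)/(r + 0*(-1)) = (-8 + M)/(r + 0) = (-8 + M)/r)
O(s) = 102 (O(s) = 22 + 80 = 102)
(28*G(7, 7) - 41)/18596 - 16001/O(71) = (28*((-8 + 7)/7) - 41)/18596 - 16001/102 = (28*((1/7)*(-1)) - 41)*(1/18596) - 16001*1/102 = (28*(-1/7) - 41)*(1/18596) - 16001/102 = (-4 - 41)*(1/18596) - 16001/102 = -45*1/18596 - 16001/102 = -45/18596 - 16001/102 = -148779593/948396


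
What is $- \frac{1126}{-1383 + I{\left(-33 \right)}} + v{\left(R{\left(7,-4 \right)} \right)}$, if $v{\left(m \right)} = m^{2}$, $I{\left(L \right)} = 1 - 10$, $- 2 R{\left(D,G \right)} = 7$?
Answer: $\frac{9089}{696} \approx 13.059$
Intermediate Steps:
$R{\left(D,G \right)} = - \frac{7}{2}$ ($R{\left(D,G \right)} = \left(- \frac{1}{2}\right) 7 = - \frac{7}{2}$)
$I{\left(L \right)} = -9$
$- \frac{1126}{-1383 + I{\left(-33 \right)}} + v{\left(R{\left(7,-4 \right)} \right)} = - \frac{1126}{-1383 - 9} + \left(- \frac{7}{2}\right)^{2} = - \frac{1126}{-1392} + \frac{49}{4} = \left(-1126\right) \left(- \frac{1}{1392}\right) + \frac{49}{4} = \frac{563}{696} + \frac{49}{4} = \frac{9089}{696}$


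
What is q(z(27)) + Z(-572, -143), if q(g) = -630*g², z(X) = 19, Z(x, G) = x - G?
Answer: -227859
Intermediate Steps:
q(z(27)) + Z(-572, -143) = -630*19² + (-572 - 1*(-143)) = -630*361 + (-572 + 143) = -227430 - 429 = -227859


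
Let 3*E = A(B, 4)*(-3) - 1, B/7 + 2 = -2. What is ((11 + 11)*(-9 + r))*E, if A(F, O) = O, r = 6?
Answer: 286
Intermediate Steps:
B = -28 (B = -14 + 7*(-2) = -14 - 14 = -28)
E = -13/3 (E = (4*(-3) - 1)/3 = (-12 - 1)/3 = (⅓)*(-13) = -13/3 ≈ -4.3333)
((11 + 11)*(-9 + r))*E = ((11 + 11)*(-9 + 6))*(-13/3) = (22*(-3))*(-13/3) = -66*(-13/3) = 286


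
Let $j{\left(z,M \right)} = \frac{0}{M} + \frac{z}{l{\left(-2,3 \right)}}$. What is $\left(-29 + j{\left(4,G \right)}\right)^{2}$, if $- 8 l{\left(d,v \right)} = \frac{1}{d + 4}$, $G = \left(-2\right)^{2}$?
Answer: $8649$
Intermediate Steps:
$G = 4$
$l{\left(d,v \right)} = - \frac{1}{8 \left(4 + d\right)}$ ($l{\left(d,v \right)} = - \frac{1}{8 \left(d + 4\right)} = - \frac{1}{8 \left(4 + d\right)}$)
$j{\left(z,M \right)} = - 16 z$ ($j{\left(z,M \right)} = \frac{0}{M} + \frac{z}{\left(-1\right) \frac{1}{32 + 8 \left(-2\right)}} = 0 + \frac{z}{\left(-1\right) \frac{1}{32 - 16}} = 0 + \frac{z}{\left(-1\right) \frac{1}{16}} = 0 + \frac{z}{- \frac{1}{16}} = 0 + z \left(-16\right) = 0 - 16 z = - 16 z$)
$\left(-29 + j{\left(4,G \right)}\right)^{2} = \left(-29 - 64\right)^{2} = \left(-93\right)^{2} = 8649$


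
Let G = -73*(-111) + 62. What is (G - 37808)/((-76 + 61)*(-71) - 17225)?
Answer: 29643/16160 ≈ 1.8343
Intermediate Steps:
G = 8165 (G = 8103 + 62 = 8165)
(G - 37808)/((-76 + 61)*(-71) - 17225) = (8165 - 37808)/((-76 + 61)*(-71) - 17225) = -29643/(-15*(-71) - 17225) = -29643/(1065 - 17225) = -29643/(-16160) = -29643*(-1/16160) = 29643/16160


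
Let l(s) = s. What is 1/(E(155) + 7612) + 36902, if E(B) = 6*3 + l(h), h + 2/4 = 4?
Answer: 563382836/15267 ≈ 36902.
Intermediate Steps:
h = 7/2 (h = -½ + 4 = 7/2 ≈ 3.5000)
E(B) = 43/2 (E(B) = 6*3 + 7/2 = 18 + 7/2 = 43/2)
1/(E(155) + 7612) + 36902 = 1/(43/2 + 7612) + 36902 = 1/(15267/2) + 36902 = 2/15267 + 36902 = 563382836/15267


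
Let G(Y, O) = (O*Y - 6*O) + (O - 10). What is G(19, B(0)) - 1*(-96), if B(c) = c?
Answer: 86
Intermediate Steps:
G(Y, O) = -10 - 5*O + O*Y (G(Y, O) = (-6*O + O*Y) + (-10 + O) = -10 - 5*O + O*Y)
G(19, B(0)) - 1*(-96) = (-10 - 5*0 + 0*19) - 1*(-96) = (-10 + 0 + 0) + 96 = -10 + 96 = 86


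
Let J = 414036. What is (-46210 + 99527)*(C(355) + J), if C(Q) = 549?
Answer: 22104428445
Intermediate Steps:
(-46210 + 99527)*(C(355) + J) = (-46210 + 99527)*(549 + 414036) = 53317*414585 = 22104428445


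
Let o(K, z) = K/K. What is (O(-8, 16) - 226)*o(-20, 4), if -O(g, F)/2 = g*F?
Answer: 30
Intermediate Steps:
o(K, z) = 1
O(g, F) = -2*F*g (O(g, F) = -2*g*F = -2*F*g)
(O(-8, 16) - 226)*o(-20, 4) = (-2*16*(-8) - 226)*1 = (256 - 226)*1 = 30*1 = 30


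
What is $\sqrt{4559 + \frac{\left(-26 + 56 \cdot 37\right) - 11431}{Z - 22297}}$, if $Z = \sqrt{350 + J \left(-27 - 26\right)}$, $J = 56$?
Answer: $\sqrt{\frac{101661408 - 4559 i \sqrt{2618}}{22297 - i \sqrt{2618}}} \approx 67.523 + 8.0 \cdot 10^{-6} i$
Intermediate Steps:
$Z = i \sqrt{2618}$ ($Z = \sqrt{350 + 56 \left(-27 - 26\right)} = \sqrt{350 + 56 \left(-53\right)} = \sqrt{350 - 2968} = \sqrt{-2618} = i \sqrt{2618} \approx 51.166 i$)
$\sqrt{4559 + \frac{\left(-26 + 56 \cdot 37\right) - 11431}{Z - 22297}} = \sqrt{4559 + \frac{\left(-26 + 56 \cdot 37\right) - 11431}{i \sqrt{2618} - 22297}} = \sqrt{4559 + \frac{\left(-26 + 2072\right) - 11431}{-22297 + i \sqrt{2618}}} = \sqrt{4559 + \frac{2046 - 11431}{-22297 + i \sqrt{2618}}} = \sqrt{4559 - \frac{9385}{-22297 + i \sqrt{2618}}}$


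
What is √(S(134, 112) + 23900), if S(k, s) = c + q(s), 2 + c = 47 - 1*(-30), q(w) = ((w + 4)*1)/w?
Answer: √4699303/14 ≈ 154.84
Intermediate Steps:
q(w) = (4 + w)/w (q(w) = ((4 + w)*1)/w = (4 + w)/w)
c = 75 (c = -2 + (47 - 1*(-30)) = -2 + (47 + 30) = -2 + 77 = 75)
S(k, s) = 75 + (4 + s)/s
√(S(134, 112) + 23900) = √((76 + 4/112) + 23900) = √((76 + 4*(1/112)) + 23900) = √((76 + 1/28) + 23900) = √(2129/28 + 23900) = √(671329/28) = √4699303/14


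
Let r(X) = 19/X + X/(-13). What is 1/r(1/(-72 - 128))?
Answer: -2600/9879999 ≈ -0.00026316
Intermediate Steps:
r(X) = 19/X - X/13 (r(X) = 19/X + X*(-1/13) = 19/X - X/13)
1/r(1/(-72 - 128)) = 1/(19/(1/(-72 - 128)) - 1/(13*(-72 - 128))) = 1/(19/(1/(-200)) - 1/13/(-200)) = 1/(19/(-1/200) - 1/13*(-1/200)) = 1/(19*(-200) + 1/2600) = 1/(-3800 + 1/2600) = 1/(-9879999/2600) = -2600/9879999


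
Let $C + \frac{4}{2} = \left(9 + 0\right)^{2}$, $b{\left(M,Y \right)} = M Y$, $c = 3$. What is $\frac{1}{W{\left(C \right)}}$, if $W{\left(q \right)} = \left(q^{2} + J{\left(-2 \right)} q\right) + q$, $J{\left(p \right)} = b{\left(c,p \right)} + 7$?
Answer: $\frac{1}{6399} \approx 0.00015627$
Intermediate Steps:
$J{\left(p \right)} = 7 + 3 p$ ($J{\left(p \right)} = 3 p + 7 = 7 + 3 p$)
$C = 79$ ($C = -2 + \left(9 + 0\right)^{2} = -2 + 9^{2} = -2 + 81 = 79$)
$W{\left(q \right)} = q^{2} + 2 q$ ($W{\left(q \right)} = \left(q^{2} + \left(7 + 3 \left(-2\right)\right) q\right) + q = \left(q^{2} + \left(7 - 6\right) q\right) + q = \left(q^{2} + 1 q\right) + q = \left(q^{2} + q\right) + q = \left(q + q^{2}\right) + q = q^{2} + 2 q$)
$\frac{1}{W{\left(C \right)}} = \frac{1}{79 \left(2 + 79\right)} = \frac{1}{79 \cdot 81} = \frac{1}{6399}$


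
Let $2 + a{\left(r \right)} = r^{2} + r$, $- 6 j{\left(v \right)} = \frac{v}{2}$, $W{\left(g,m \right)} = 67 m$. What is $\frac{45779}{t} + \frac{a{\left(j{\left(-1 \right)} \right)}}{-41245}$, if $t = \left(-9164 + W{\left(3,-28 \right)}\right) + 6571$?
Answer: $- \frac{54378614029}{5308528464} \approx -10.244$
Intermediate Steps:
$j{\left(v \right)} = - \frac{v}{12}$ ($j{\left(v \right)} = - \frac{v \frac{1}{2}}{6} = - \frac{\frac{1}{2} v}{6} = - \frac{v}{12}$)
$a{\left(r \right)} = -2 + r + r^{2}$ ($a{\left(r \right)} = -2 + \left(r^{2} + r\right) = -2 + \left(r + r^{2}\right) = -2 + r + r^{2}$)
$t = -4469$ ($t = \left(-9164 + 67 \left(-28\right)\right) + 6571 = \left(-9164 - 1876\right) + 6571 = -11040 + 6571 = -4469$)
$\frac{45779}{t} + \frac{a{\left(j{\left(-1 \right)} \right)}}{-41245} = \frac{45779}{-4469} + \frac{-2 - - \frac{1}{12} + \left(\left(- \frac{1}{12}\right) \left(-1\right)\right)^{2}}{-41245} = 45779 \left(- \frac{1}{4469}\right) + \left(-2 + \frac{1}{12} + \left(\frac{1}{12}\right)^{2}\right) \left(- \frac{1}{41245}\right) = - \frac{45779}{4469} + \left(-2 + \frac{1}{12} + \frac{1}{144}\right) \left(- \frac{1}{41245}\right) = - \frac{45779}{4469} - - \frac{55}{1187856} = - \frac{45779}{4469} + \frac{55}{1187856} = - \frac{54378614029}{5308528464}$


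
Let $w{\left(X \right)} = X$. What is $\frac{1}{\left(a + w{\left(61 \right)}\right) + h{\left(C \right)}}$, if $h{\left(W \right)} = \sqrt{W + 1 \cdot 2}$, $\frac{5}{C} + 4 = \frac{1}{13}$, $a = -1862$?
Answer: $- \frac{91851}{165423614} - \frac{\sqrt{1887}}{165423614} \approx -0.00055551$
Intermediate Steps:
$C = - \frac{65}{51}$ ($C = \frac{5}{-4 + \frac{1}{13}} = \frac{5}{- \frac{51}{13}} = 5 \left(- \frac{13}{51}\right) = - \frac{65}{51} \approx -1.2745$)
$h{\left(W \right)} = \sqrt{2 + W}$ ($h{\left(W \right)} = \sqrt{W + 2} = \sqrt{2 + W}$)
$\frac{1}{\left(a + w{\left(61 \right)}\right) + h{\left(C \right)}} = \frac{1}{\left(-1862 + 61\right) + \sqrt{2 - \frac{65}{51}}} = \frac{1}{-1801 + \sqrt{\frac{37}{51}}} = \frac{1}{-1801 + \frac{\sqrt{1887}}{51}}$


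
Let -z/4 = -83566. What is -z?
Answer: -334264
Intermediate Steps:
z = 334264 (z = -4*(-83566) = 334264)
-z = -1*334264 = -334264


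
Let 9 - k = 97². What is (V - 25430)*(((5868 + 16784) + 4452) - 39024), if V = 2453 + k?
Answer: 385933840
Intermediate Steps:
k = -9400 (k = 9 - 1*97² = 9 - 1*9409 = 9 - 9409 = -9400)
V = -6947 (V = 2453 - 9400 = -6947)
(V - 25430)*(((5868 + 16784) + 4452) - 39024) = (-6947 - 25430)*(((5868 + 16784) + 4452) - 39024) = -32377*((22652 + 4452) - 39024) = -32377*(27104 - 39024) = -32377*(-11920) = 385933840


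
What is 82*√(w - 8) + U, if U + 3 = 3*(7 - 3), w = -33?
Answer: 9 + 82*I*√41 ≈ 9.0 + 525.06*I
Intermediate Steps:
U = 9 (U = -3 + 3*(7 - 3) = -3 + 3*4 = -3 + 12 = 9)
82*√(w - 8) + U = 82*√(-33 - 8) + 9 = 82*√(-41) + 9 = 82*(I*√41) + 9 = 82*I*√41 + 9 = 9 + 82*I*√41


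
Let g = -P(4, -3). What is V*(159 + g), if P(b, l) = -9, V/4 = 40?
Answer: 26880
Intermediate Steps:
V = 160 (V = 4*40 = 160)
g = 9 (g = -1*(-9) = 9)
V*(159 + g) = 160*(159 + 9) = 160*168 = 26880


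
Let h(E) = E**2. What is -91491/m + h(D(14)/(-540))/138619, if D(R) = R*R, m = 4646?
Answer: -231136563525979/11737335103650 ≈ -19.692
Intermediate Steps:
D(R) = R**2
-91491/m + h(D(14)/(-540))/138619 = -91491/4646 + (14**2/(-540))**2/138619 = -91491*1/4646 + (196*(-1/540))**2*(1/138619) = -91491/4646 + (-49/135)**2*(1/138619) = -91491/4646 + (2401/18225)*(1/138619) = -91491/4646 + 2401/2526331275 = -231136563525979/11737335103650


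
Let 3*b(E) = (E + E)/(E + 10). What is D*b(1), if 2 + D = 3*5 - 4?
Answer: 6/11 ≈ 0.54545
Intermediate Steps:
D = 9 (D = -2 + (3*5 - 4) = -2 + (15 - 4) = -2 + 11 = 9)
b(E) = 2*E/(3*(10 + E)) (b(E) = ((E + E)/(E + 10))/3 = ((2*E)/(10 + E))/3 = (2*E/(10 + E))/3 = 2*E/(3*(10 + E)))
D*b(1) = 9*((⅔)*1/(10 + 1)) = 9*((⅔)*1/11) = 9*((⅔)*1*(1/11)) = 9*(2/33) = 6/11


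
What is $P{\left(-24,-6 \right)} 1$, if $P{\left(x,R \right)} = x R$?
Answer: $144$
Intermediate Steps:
$P{\left(x,R \right)} = R x$
$P{\left(-24,-6 \right)} 1 = \left(-6\right) \left(-24\right) 1 = 144 \cdot 1 = 144$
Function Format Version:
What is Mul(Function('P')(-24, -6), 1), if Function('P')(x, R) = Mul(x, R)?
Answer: 144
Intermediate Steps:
Function('P')(x, R) = Mul(R, x)
Mul(Function('P')(-24, -6), 1) = Mul(Mul(-6, -24), 1) = Mul(144, 1) = 144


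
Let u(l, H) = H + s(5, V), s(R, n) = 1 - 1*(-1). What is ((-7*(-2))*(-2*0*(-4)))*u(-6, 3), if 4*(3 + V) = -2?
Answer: 0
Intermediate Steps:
V = -7/2 (V = -3 + (¼)*(-2) = -3 - ½ = -7/2 ≈ -3.5000)
s(R, n) = 2 (s(R, n) = 1 + 1 = 2)
u(l, H) = 2 + H (u(l, H) = H + 2 = 2 + H)
((-7*(-2))*(-2*0*(-4)))*u(-6, 3) = ((-7*(-2))*(-2*0*(-4)))*(2 + 3) = (14*(0*(-4)))*5 = (14*0)*5 = 0*5 = 0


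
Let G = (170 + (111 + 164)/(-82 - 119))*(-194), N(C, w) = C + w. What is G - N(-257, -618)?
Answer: -6399755/201 ≈ -31840.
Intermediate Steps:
G = -6575630/201 (G = (170 + 275/(-201))*(-194) = (170 + 275*(-1/201))*(-194) = (170 - 275/201)*(-194) = (33895/201)*(-194) = -6575630/201 ≈ -32715.)
G - N(-257, -618) = -6575630/201 - (-257 - 618) = -6575630/201 - 1*(-875) = -6575630/201 + 875 = -6399755/201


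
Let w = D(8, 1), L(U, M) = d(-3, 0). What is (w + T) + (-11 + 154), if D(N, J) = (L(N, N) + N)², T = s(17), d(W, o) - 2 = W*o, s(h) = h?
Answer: 260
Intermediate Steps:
d(W, o) = 2 + W*o
T = 17
L(U, M) = 2 (L(U, M) = 2 - 3*0 = 2 + 0 = 2)
D(N, J) = (2 + N)²
w = 100 (w = (2 + 8)² = 10² = 100)
(w + T) + (-11 + 154) = (100 + 17) + (-11 + 154) = 117 + 143 = 260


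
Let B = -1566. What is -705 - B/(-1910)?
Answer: -674058/955 ≈ -705.82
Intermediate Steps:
-705 - B/(-1910) = -705 - (-1566)/(-1910) = -705 - (-1566)*(-1)/1910 = -705 - 1*783/955 = -705 - 783/955 = -674058/955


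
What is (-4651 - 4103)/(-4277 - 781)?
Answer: 1459/843 ≈ 1.7307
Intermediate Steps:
(-4651 - 4103)/(-4277 - 781) = -8754/(-5058) = -8754*(-1/5058) = 1459/843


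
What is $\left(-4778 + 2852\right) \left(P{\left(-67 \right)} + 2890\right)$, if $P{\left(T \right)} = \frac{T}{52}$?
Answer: $- \frac{144655119}{26} \approx -5.5637 \cdot 10^{6}$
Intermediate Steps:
$P{\left(T \right)} = \frac{T}{52}$ ($P{\left(T \right)} = T \frac{1}{52} = \frac{T}{52}$)
$\left(-4778 + 2852\right) \left(P{\left(-67 \right)} + 2890\right) = \left(-4778 + 2852\right) \left(\frac{1}{52} \left(-67\right) + 2890\right) = - 1926 \left(- \frac{67}{52} + 2890\right) = \left(-1926\right) \frac{150213}{52} = - \frac{144655119}{26}$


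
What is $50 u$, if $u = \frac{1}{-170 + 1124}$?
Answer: $\frac{25}{477} \approx 0.052411$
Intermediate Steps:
$u = \frac{1}{954} \approx 0.0010482$
$50 u = 50 \cdot \frac{1}{954} = \frac{25}{477}$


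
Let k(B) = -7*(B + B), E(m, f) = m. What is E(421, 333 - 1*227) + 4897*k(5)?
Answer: -342369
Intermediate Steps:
k(B) = -14*B
E(421, 333 - 1*227) + 4897*k(5) = 421 + 4897*(-14*5) = 421 + 4897*(-70) = 421 - 342790 = -342369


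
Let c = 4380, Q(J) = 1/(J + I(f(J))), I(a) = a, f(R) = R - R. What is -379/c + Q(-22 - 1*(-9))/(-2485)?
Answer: -2447843/28299180 ≈ -0.086499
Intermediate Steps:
f(R) = 0
Q(J) = 1/J (Q(J) = 1/(J + 0) = 1/J)
-379/c + Q(-22 - 1*(-9))/(-2485) = -379/4380 + 1/(-22 - 1*(-9)*(-2485)) = -379*1/4380 - 1/2485/(-22 + 9) = -379/4380 - 1/2485/(-13) = -379/4380 - 1/13*(-1/2485) = -379/4380 + 1/32305 = -2447843/28299180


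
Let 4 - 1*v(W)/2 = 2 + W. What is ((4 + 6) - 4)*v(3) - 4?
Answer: -16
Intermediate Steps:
v(W) = 4 - 2*W (v(W) = 8 - 2*(2 + W) = 8 + (-4 - 2*W) = 4 - 2*W)
((4 + 6) - 4)*v(3) - 4 = ((4 + 6) - 4)*(4 - 2*3) - 4 = (10 - 4)*(4 - 6) - 4 = 6*(-2) - 4 = -12 - 4 = -16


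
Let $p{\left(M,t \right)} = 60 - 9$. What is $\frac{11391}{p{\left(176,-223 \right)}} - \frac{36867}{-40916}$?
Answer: $\frac{155984791}{695572} \approx 224.25$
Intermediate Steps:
$p{\left(M,t \right)} = 51$ ($p{\left(M,t \right)} = 60 - 9 = 51$)
$\frac{11391}{p{\left(176,-223 \right)}} - \frac{36867}{-40916} = \frac{11391}{51} - \frac{36867}{-40916} = 11391 \cdot \frac{1}{51} - - \frac{36867}{40916} = \frac{3797}{17} + \frac{36867}{40916} = \frac{155984791}{695572}$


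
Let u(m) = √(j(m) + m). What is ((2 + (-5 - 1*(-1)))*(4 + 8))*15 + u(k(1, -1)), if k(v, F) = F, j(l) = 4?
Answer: -360 + √3 ≈ -358.27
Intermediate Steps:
u(m) = √(4 + m)
((2 + (-5 - 1*(-1)))*(4 + 8))*15 + u(k(1, -1)) = ((2 + (-5 - 1*(-1)))*(4 + 8))*15 + √(4 - 1) = ((2 + (-5 + 1))*12)*15 + √3 = ((2 - 4)*12)*15 + √3 = -2*12*15 + √3 = -24*15 + √3 = -360 + √3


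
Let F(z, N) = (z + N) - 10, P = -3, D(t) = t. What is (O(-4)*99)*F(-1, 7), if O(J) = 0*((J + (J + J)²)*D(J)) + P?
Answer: 1188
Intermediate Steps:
F(z, N) = -10 + N + z (F(z, N) = (N + z) - 10 = -10 + N + z)
O(J) = -3 (O(J) = 0*((J + (J + J)²)*J) - 3 = 0*((J + (2*J)²)*J) - 3 = 0*((J + 4*J²)*J) - 3 = 0*(J*(J + 4*J²)) - 3 = 0 - 3 = -3)
(O(-4)*99)*F(-1, 7) = (-3*99)*(-10 + 7 - 1) = -297*(-4) = 1188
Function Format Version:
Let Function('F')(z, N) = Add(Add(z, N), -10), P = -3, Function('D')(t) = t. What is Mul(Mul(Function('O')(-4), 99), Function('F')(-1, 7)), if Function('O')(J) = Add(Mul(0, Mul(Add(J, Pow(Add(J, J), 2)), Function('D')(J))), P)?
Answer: 1188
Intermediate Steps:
Function('F')(z, N) = Add(-10, N, z) (Function('F')(z, N) = Add(Add(N, z), -10) = Add(-10, N, z))
Function('O')(J) = -3 (Function('O')(J) = Add(Mul(0, Mul(Add(J, Pow(Add(J, J), 2)), J)), -3) = Add(Mul(0, Mul(Add(J, Pow(Mul(2, J), 2)), J)), -3) = Add(Mul(0, Mul(Add(J, Mul(4, Pow(J, 2))), J)), -3) = Add(Mul(0, Mul(J, Add(J, Mul(4, Pow(J, 2))))), -3) = Add(0, -3) = -3)
Mul(Mul(Function('O')(-4), 99), Function('F')(-1, 7)) = Mul(Mul(-3, 99), Add(-10, 7, -1)) = Mul(-297, -4) = 1188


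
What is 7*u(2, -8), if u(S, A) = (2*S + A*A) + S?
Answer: 490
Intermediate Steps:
u(S, A) = A**2 + 3*S (u(S, A) = (2*S + A**2) + S = (A**2 + 2*S) + S = A**2 + 3*S)
7*u(2, -8) = 7*((-8)**2 + 3*2) = 7*(64 + 6) = 7*70 = 490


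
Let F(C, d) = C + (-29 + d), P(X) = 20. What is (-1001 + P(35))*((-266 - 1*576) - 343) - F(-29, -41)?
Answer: 1162584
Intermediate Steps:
F(C, d) = -29 + C + d
(-1001 + P(35))*((-266 - 1*576) - 343) - F(-29, -41) = (-1001 + 20)*((-266 - 1*576) - 343) - (-29 - 29 - 41) = -981*((-266 - 576) - 343) - 1*(-99) = -981*(-842 - 343) + 99 = -981*(-1185) + 99 = 1162485 + 99 = 1162584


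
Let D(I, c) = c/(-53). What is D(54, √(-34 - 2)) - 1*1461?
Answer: -1461 - 6*I/53 ≈ -1461.0 - 0.11321*I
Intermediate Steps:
D(I, c) = -c/53 (D(I, c) = c*(-1/53) = -c/53)
D(54, √(-34 - 2)) - 1*1461 = -√(-34 - 2)/53 - 1*1461 = -6*I/53 - 1461 = -1461 - 6*I/53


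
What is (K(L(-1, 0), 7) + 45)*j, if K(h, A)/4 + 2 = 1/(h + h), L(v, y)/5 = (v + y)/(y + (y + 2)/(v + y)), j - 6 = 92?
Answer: 18522/5 ≈ 3704.4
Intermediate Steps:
j = 98 (j = 6 + 92 = 98)
L(v, y) = 5*(v + y)/(y + (2 + y)/(v + y)) (L(v, y) = 5*((v + y)/(y + (y + 2)/(v + y))) = 5*((v + y)/(y + (2 + y)/(v + y))) = 5*(v + y)/(y + (2 + y)/(v + y)))
K(h, A) = -8 + 2/h (K(h, A) = -8 + 4/(h + h) = -8 + 4/((2*h)) = -8 + 4*(1/(2*h)) = -8 + 2/h)
(K(L(-1, 0), 7) + 45)*j = ((-8 + 2/((5*(-1 + 0)²/(2 + 0 + 0² - 1*0)))) + 45)*98 = ((-8 + 2/((5*(-1)²/(2 + 0 + 0 + 0)))) + 45)*98 = ((-8 + 2/((5*1/2))) + 45)*98 = ((-8 + 2/((5*1*(½)))) + 45)*98 = ((-8 + 2/(5/2)) + 45)*98 = ((-8 + 2*(⅖)) + 45)*98 = ((-8 + ⅘) + 45)*98 = (-36/5 + 45)*98 = (189/5)*98 = 18522/5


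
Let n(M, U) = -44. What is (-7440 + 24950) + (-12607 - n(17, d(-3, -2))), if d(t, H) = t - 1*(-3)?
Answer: 4947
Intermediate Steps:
d(t, H) = 3 + t (d(t, H) = t + 3 = 3 + t)
(-7440 + 24950) + (-12607 - n(17, d(-3, -2))) = (-7440 + 24950) + (-12607 - 1*(-44)) = 17510 + (-12607 + 44) = 17510 - 12563 = 4947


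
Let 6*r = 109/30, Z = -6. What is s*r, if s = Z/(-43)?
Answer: 109/1290 ≈ 0.084496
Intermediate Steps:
r = 109/180 (r = (109/30)/6 = (109*(1/30))/6 = (1/6)*(109/30) = 109/180 ≈ 0.60556)
s = 6/43 (s = -6/(-43) = -1/43*(-6) = 6/43 ≈ 0.13953)
s*r = (6/43)*(109/180) = 109/1290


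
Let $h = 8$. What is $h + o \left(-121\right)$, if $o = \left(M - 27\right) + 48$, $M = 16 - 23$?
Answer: $-1686$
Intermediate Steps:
$M = -7$
$o = 14$ ($o = \left(-7 - 27\right) + 48 = -34 + 48 = 14$)
$h + o \left(-121\right) = 8 + 14 \left(-121\right) = 8 - 1694 = -1686$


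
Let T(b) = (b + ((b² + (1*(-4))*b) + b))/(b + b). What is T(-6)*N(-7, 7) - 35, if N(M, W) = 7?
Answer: -63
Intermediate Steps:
T(b) = (b² - 2*b)/(2*b) (T(b) = (b + ((b² - 4*b) + b))/((2*b)) = (b + (b² - 3*b))*(1/(2*b)) = (b² - 2*b)*(1/(2*b)) = (b² - 2*b)/(2*b))
T(-6)*N(-7, 7) - 35 = (-1 + (½)*(-6))*7 - 35 = (-1 - 3)*7 - 35 = -4*7 - 35 = -28 - 35 = -63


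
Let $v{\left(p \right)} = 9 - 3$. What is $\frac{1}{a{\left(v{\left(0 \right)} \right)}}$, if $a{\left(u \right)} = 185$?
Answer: $\frac{1}{185} \approx 0.0054054$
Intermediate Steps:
$v{\left(p \right)} = 6$
$\frac{1}{a{\left(v{\left(0 \right)} \right)}} = \frac{1}{185}$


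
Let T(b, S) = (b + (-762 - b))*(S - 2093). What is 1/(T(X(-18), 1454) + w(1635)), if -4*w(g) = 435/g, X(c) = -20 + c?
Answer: 436/212296219 ≈ 2.0537e-6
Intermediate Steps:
T(b, S) = 1594866 - 762*S (T(b, S) = -762*(-2093 + S) = 1594866 - 762*S)
w(g) = -435/(4*g)
1/(T(X(-18), 1454) + w(1635)) = 1/((1594866 - 762*1454) - 435/4/1635) = 1/((1594866 - 1107948) - 435/4*1/1635) = 1/(486918 - 29/436) = 1/(212296219/436) = 436/212296219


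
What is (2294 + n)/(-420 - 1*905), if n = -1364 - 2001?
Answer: 1071/1325 ≈ 0.80830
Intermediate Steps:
n = -3365
(2294 + n)/(-420 - 1*905) = (2294 - 3365)/(-420 - 1*905) = -1071/(-420 - 905) = -1071/(-1325) = -1071*(-1/1325) = 1071/1325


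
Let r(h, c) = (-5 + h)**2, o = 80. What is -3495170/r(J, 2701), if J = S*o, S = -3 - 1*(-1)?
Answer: -699034/5445 ≈ -128.38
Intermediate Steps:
S = -2 (S = -3 + 1 = -2)
J = -160 (J = -2*80 = -160)
-3495170/r(J, 2701) = -3495170/(-5 - 160)**2 = -3495170/((-165)**2) = -3495170/27225 = -3495170*1/27225 = -699034/5445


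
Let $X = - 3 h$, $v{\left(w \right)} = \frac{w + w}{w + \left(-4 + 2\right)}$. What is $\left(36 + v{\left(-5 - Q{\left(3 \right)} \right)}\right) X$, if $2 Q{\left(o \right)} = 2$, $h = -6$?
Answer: $675$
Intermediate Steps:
$Q{\left(o \right)} = 1$ ($Q{\left(o \right)} = \frac{1}{2} \cdot 2 = 1$)
$v{\left(w \right)} = \frac{2 w}{-2 + w}$ ($v{\left(w \right)} = \frac{2 w}{w - 2} = \frac{2 w}{-2 + w}$)
$X = 18$ ($X = \left(-3\right) \left(-6\right) = 18$)
$\left(36 + v{\left(-5 - Q{\left(3 \right)} \right)}\right) X = \left(36 + \frac{2 \left(-5 - 1\right)}{-2 - 6}\right) 18 = \left(36 + 2 \left(-6\right) \frac{1}{-2 - 6}\right) 18 = \left(36 + 2 \left(-6\right) \frac{1}{-8}\right) 18 = \left(36 + 2 \left(-6\right) \left(- \frac{1}{8}\right)\right) 18 = \left(36 + \frac{3}{2}\right) 18 = \frac{75}{2} \cdot 18 = 675$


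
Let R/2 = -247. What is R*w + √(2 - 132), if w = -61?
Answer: 30134 + I*√130 ≈ 30134.0 + 11.402*I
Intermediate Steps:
R = -494 (R = 2*(-247) = -494)
R*w + √(2 - 132) = -494*(-61) + √(2 - 132) = 30134 + √(-130) = 30134 + I*√130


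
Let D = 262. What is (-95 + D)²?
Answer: 27889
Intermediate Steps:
(-95 + D)² = (-95 + 262)² = 167² = 27889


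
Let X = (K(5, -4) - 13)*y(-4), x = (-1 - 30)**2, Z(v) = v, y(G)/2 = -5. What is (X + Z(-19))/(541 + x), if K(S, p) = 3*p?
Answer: 231/1502 ≈ 0.15380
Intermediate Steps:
y(G) = -10 (y(G) = 2*(-5) = -10)
x = 961 (x = (-31)**2 = 961)
X = 250 (X = (3*(-4) - 13)*(-10) = (-12 - 13)*(-10) = -25*(-10) = 250)
(X + Z(-19))/(541 + x) = (250 - 19)/(541 + 961) = 231/1502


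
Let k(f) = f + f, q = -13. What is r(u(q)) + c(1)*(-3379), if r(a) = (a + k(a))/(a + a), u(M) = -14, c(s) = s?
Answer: -6755/2 ≈ -3377.5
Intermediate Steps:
k(f) = 2*f
r(a) = 3/2 (r(a) = (a + 2*a)/(a + a) = (3*a)/((2*a)) = (3*a)*(1/(2*a)) = 3/2)
r(u(q)) + c(1)*(-3379) = 3/2 + 1*(-3379) = 3/2 - 3379 = -6755/2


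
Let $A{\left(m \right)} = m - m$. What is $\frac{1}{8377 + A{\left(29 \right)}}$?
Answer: $\frac{1}{8377} \approx 0.00011937$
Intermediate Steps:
$A{\left(m \right)} = 0$
$\frac{1}{8377 + A{\left(29 \right)}} = \frac{1}{8377 + 0} = \frac{1}{8377}$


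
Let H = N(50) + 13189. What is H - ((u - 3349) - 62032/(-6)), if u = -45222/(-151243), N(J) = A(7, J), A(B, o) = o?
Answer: 2835368098/453729 ≈ 6249.0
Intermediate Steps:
N(J) = J
u = 45222/151243 (u = -45222*(-1/151243) = 45222/151243 ≈ 0.29900)
H = 13239 (H = 50 + 13189 = 13239)
H - ((u - 3349) - 62032/(-6)) = 13239 - ((45222/151243 - 3349) - 62032/(-6)) = 13239 - (-506467585/151243 - 62032*(-1)/6) = 13239 - (-506467585/151243 - 3877*(-8/3)) = 13239 - (-506467585/151243 + 31016/3) = 13239 - 1*3171550133/453729 = 13239 - 3171550133/453729 = 2835368098/453729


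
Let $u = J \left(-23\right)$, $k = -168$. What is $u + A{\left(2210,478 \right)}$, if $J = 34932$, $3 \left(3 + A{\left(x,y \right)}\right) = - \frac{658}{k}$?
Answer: $- \frac{28923757}{36} \approx -8.0344 \cdot 10^{5}$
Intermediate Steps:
$A{\left(x,y \right)} = - \frac{61}{36}$ ($A{\left(x,y \right)} = -3 + \frac{\left(-658\right) \frac{1}{-168}}{3} = -3 + \frac{\left(-658\right) \left(- \frac{1}{168}\right)}{3} = -3 + \frac{1}{3} \cdot \frac{47}{12} = -3 + \frac{47}{36} = - \frac{61}{36}$)
$u = -803436$ ($u = 34932 \left(-23\right) = -803436$)
$u + A{\left(2210,478 \right)} = -803436 - \frac{61}{36} = - \frac{28923757}{36}$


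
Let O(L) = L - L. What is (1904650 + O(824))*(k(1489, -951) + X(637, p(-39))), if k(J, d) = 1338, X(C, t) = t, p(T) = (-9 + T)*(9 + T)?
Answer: 5291117700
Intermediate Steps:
O(L) = 0
(1904650 + O(824))*(k(1489, -951) + X(637, p(-39))) = (1904650 + 0)*(1338 + (-81 + (-39)**2)) = 1904650*(1338 + (-81 + 1521)) = 1904650*(1338 + 1440) = 1904650*2778 = 5291117700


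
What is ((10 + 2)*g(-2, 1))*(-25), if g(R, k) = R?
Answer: 600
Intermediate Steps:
((10 + 2)*g(-2, 1))*(-25) = ((10 + 2)*(-2))*(-25) = (12*(-2))*(-25) = -24*(-25) = 600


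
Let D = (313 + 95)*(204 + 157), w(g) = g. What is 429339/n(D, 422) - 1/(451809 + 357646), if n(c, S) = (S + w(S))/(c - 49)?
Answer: 51170058049472711/683180020 ≈ 7.4900e+7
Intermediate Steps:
D = 147288 (D = 408*361 = 147288)
n(c, S) = 2*S/(-49 + c) (n(c, S) = (S + S)/(c - 49) = (2*S)/(-49 + c) = 2*S/(-49 + c))
429339/n(D, 422) - 1/(451809 + 357646) = 429339/((2*422/(-49 + 147288))) - 1/(451809 + 357646) = 429339/((2*422/147239)) - 1/809455 = 429339/((2*422*(1/147239))) - 1*1/809455 = 429339/(844/147239) - 1/809455 = 429339*(147239/844) - 1/809455 = 63215445021/844 - 1/809455 = 51170058049472711/683180020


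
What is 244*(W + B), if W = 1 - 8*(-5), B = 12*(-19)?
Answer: -45628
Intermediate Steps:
B = -228
W = 41 (W = 1 + 40 = 41)
244*(W + B) = 244*(41 - 228) = 244*(-187) = -45628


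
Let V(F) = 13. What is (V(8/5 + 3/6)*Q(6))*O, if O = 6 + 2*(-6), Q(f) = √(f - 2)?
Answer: -156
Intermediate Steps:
Q(f) = √(-2 + f)
O = -6 (O = 6 - 12 = -6)
(V(8/5 + 3/6)*Q(6))*O = (13*√(-2 + 6))*(-6) = (13*√4)*(-6) = (13*2)*(-6) = 26*(-6) = -156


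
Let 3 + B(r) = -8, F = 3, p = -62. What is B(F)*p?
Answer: 682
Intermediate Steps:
B(r) = -11 (B(r) = -3 - 8 = -11)
B(F)*p = -11*(-62) = 682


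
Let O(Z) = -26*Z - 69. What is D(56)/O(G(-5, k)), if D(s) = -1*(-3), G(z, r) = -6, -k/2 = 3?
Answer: 1/29 ≈ 0.034483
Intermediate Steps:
k = -6 (k = -2*3 = -6)
O(Z) = -69 - 26*Z
D(s) = 3
D(56)/O(G(-5, k)) = 3/(-69 - 26*(-6)) = 3/(-69 + 156) = 3/87 = 3*(1/87) = 1/29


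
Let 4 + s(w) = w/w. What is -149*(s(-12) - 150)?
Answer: 22797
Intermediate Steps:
s(w) = -3 (s(w) = -4 + w/w = -4 + 1 = -3)
-149*(s(-12) - 150) = -149*(-3 - 150) = -149*(-153) = 22797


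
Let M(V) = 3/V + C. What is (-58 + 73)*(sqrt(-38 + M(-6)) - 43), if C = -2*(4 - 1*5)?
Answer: -645 + 15*I*sqrt(146)/2 ≈ -645.0 + 90.623*I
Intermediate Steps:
C = 2 (C = -2*(4 - 5) = -2*(-1) = 2)
M(V) = 2 + 3/V (M(V) = 3/V + 2 = 2 + 3/V)
(-58 + 73)*(sqrt(-38 + M(-6)) - 43) = (-58 + 73)*(sqrt(-38 + (2 + 3/(-6))) - 43) = 15*(sqrt(-38 + (2 + 3*(-1/6))) - 43) = 15*(sqrt(-38 + (2 - 1/2)) - 43) = 15*(sqrt(-38 + 3/2) - 43) = 15*(sqrt(-73/2) - 43) = 15*(I*sqrt(146)/2 - 43) = 15*(-43 + I*sqrt(146)/2) = -645 + 15*I*sqrt(146)/2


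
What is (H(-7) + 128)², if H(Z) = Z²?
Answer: 31329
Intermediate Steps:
(H(-7) + 128)² = ((-7)² + 128)² = (49 + 128)² = 177² = 31329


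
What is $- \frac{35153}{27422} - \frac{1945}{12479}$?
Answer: $- \frac{492010077}{342199138} \approx -1.4378$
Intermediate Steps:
$- \frac{35153}{27422} - \frac{1945}{12479} = - \frac{492010077}{342199138}$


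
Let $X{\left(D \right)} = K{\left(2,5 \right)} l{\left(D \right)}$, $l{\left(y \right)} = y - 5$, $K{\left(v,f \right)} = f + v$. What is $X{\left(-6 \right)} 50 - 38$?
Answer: $-3888$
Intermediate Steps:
$l{\left(y \right)} = -5 + y$
$X{\left(D \right)} = -35 + 7 D$ ($X{\left(D \right)} = \left(5 + 2\right) \left(-5 + D\right) = 7 \left(-5 + D\right) = -35 + 7 D$)
$X{\left(-6 \right)} 50 - 38 = \left(-35 + 7 \left(-6\right)\right) 50 - 38 = \left(-35 - 42\right) 50 - 38 = \left(-77\right) 50 - 38 = -3850 - 38 = -3888$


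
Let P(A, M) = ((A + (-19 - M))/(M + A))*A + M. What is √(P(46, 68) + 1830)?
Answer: √6112851/57 ≈ 43.376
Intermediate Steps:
P(A, M) = M + A*(-19 + A - M)/(A + M) (P(A, M) = ((-19 + A - M)/(A + M))*A + M = A*(-19 + A - M)/(A + M) + M = M + A*(-19 + A - M)/(A + M))
√(P(46, 68) + 1830) = √((46² + 68² - 19*46)/(46 + 68) + 1830) = √((2116 + 4624 - 874)/114 + 1830) = √((1/114)*5866 + 1830) = √(2933/57 + 1830) = √(107243/57) = √6112851/57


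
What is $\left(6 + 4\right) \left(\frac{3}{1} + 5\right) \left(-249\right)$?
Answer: $-19920$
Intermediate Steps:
$\left(6 + 4\right) \left(\frac{3}{1} + 5\right) \left(-249\right) = 10 \left(3 \cdot 1 + 5\right) \left(-249\right) = 10 \left(3 + 5\right) \left(-249\right) = 10 \cdot 8 \left(-249\right) = 80 \left(-249\right) = -19920$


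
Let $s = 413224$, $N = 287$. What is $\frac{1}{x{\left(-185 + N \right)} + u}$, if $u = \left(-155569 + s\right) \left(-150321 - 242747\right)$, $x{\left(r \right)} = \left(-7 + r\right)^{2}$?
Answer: $- \frac{1}{101275926515} \approx -9.874 \cdot 10^{-12}$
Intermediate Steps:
$u = -101275935540$ ($u = \left(-155569 + 413224\right) \left(-150321 - 242747\right) = 257655 \left(-393068\right) = -101275935540$)
$\frac{1}{x{\left(-185 + N \right)} + u} = \frac{1}{\left(-7 + \left(-185 + 287\right)\right)^{2} - 101275935540} = \frac{1}{\left(-7 + 102\right)^{2} - 101275935540} = \frac{1}{95^{2} - 101275935540} = \frac{1}{9025 - 101275935540} = \frac{1}{-101275926515} = - \frac{1}{101275926515}$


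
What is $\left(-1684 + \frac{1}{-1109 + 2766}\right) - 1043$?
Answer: $- \frac{4518638}{1657} \approx -2727.0$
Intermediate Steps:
$\left(-1684 + \frac{1}{-1109 + 2766}\right) - 1043 = \left(-1684 + \frac{1}{1657}\right) - 1043 = - \frac{2790387}{1657} - 1043 = - \frac{4518638}{1657}$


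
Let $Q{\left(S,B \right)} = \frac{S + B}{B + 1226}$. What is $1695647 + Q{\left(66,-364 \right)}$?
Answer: $\frac{730823708}{431} \approx 1.6956 \cdot 10^{6}$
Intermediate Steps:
$Q{\left(S,B \right)} = \frac{B + S}{1226 + B}$
$1695647 + Q{\left(66,-364 \right)} = 1695647 + \frac{-364 + 66}{1226 - 364} = 1695647 + \frac{1}{862} \left(-298\right) = 1695647 - \frac{149}{431} = \frac{730823708}{431}$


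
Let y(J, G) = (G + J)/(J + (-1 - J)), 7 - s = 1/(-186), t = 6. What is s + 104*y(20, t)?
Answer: -501641/186 ≈ -2697.0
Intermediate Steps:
s = 1303/186 (s = 7 - 1/(-186) = 7 - 1*(-1/186) = 7 + 1/186 = 1303/186 ≈ 7.0054)
y(J, G) = -G - J (y(J, G) = (G + J)/(-1) = (G + J)*(-1) = -G - J)
s + 104*y(20, t) = 1303/186 + 104*(-1*6 - 1*20) = 1303/186 + 104*(-6 - 20) = 1303/186 + 104*(-26) = 1303/186 - 2704 = -501641/186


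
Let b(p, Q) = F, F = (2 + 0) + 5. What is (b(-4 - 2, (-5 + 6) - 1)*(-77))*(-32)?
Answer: 17248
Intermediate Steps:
F = 7 (F = 2 + 5 = 7)
b(p, Q) = 7
(b(-4 - 2, (-5 + 6) - 1)*(-77))*(-32) = (7*(-77))*(-32) = -539*(-32) = 17248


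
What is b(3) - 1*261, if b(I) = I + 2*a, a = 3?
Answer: -252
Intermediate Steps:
b(I) = 6 + I (b(I) = I + 2*3 = I + 6 = 6 + I)
b(3) - 1*261 = (6 + 3) - 1*261 = 9 - 261 = -252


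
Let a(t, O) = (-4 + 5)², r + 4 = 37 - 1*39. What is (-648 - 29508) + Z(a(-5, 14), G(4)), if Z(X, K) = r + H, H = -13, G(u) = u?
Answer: -30175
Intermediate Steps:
r = -6 (r = -4 + (37 - 1*39) = -4 + (37 - 39) = -4 - 2 = -6)
a(t, O) = 1 (a(t, O) = 1² = 1)
Z(X, K) = -19 (Z(X, K) = -6 - 13 = -19)
(-648 - 29508) + Z(a(-5, 14), G(4)) = (-648 - 29508) - 19 = -30156 - 19 = -30175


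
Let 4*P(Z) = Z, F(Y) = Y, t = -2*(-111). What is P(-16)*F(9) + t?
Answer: 186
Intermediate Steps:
t = 222
P(Z) = Z/4
P(-16)*F(9) + t = ((¼)*(-16))*9 + 222 = -4*9 + 222 = -36 + 222 = 186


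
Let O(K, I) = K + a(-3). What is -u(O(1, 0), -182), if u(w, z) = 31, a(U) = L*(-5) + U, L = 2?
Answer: -31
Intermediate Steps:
a(U) = -10 + U (a(U) = 2*(-5) + U = -10 + U)
O(K, I) = -13 + K (O(K, I) = K + (-10 - 3) = K - 13 = -13 + K)
-u(O(1, 0), -182) = -1*31 = -31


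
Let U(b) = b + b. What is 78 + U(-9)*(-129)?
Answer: 2400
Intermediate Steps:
U(b) = 2*b
78 + U(-9)*(-129) = 78 + (2*(-9))*(-129) = 78 - 18*(-129) = 78 + 2322 = 2400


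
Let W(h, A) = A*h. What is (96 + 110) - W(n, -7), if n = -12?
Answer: 122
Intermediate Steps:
(96 + 110) - W(n, -7) = (96 + 110) - (-7)*(-12) = 206 - 1*84 = 206 - 84 = 122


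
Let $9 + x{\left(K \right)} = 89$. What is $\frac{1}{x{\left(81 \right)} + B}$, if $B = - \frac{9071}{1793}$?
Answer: $\frac{1793}{134369} \approx 0.013344$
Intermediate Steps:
$x{\left(K \right)} = 80$ ($x{\left(K \right)} = -9 + 89 = 80$)
$B = - \frac{9071}{1793}$ ($B = \left(-9071\right) \frac{1}{1793} = - \frac{9071}{1793} \approx -5.0591$)
$\frac{1}{x{\left(81 \right)} + B} = \frac{1}{80 - \frac{9071}{1793}} = \frac{1}{\frac{134369}{1793}} = \frac{1793}{134369}$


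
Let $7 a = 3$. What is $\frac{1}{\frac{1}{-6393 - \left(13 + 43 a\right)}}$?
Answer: $- \frac{44971}{7} \approx -6424.4$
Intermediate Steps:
$a = \frac{3}{7}$ ($a = \frac{1}{7} \cdot 3 = \frac{3}{7} \approx 0.42857$)
$\frac{1}{\frac{1}{-6393 - \left(13 + 43 a\right)}} = \frac{1}{\frac{1}{-6393 - \frac{220}{7}}} = \frac{1}{\frac{1}{- \frac{44971}{7}}} = \frac{1}{- \frac{7}{44971}} = - \frac{44971}{7}$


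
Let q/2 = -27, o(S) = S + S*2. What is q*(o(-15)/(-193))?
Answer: -2430/193 ≈ -12.591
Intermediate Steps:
o(S) = 3*S (o(S) = S + 2*S = 3*S)
q = -54 (q = 2*(-27) = -54)
q*(o(-15)/(-193)) = -54*3*(-15)/(-193) = -(-2430)*(-1)/193 = -54*45/193 = -2430/193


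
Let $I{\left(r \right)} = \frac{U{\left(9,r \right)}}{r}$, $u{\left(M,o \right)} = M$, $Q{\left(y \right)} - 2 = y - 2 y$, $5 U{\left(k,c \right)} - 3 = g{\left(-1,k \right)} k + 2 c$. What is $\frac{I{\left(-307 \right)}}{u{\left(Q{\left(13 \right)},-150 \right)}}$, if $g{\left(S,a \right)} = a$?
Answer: $- \frac{106}{3377} \approx -0.031389$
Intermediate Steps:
$U{\left(k,c \right)} = \frac{3}{5} + \frac{k^{2}}{5} + \frac{2 c}{5}$ ($U{\left(k,c \right)} = \frac{3}{5} + \frac{k k + 2 c}{5} = \frac{3}{5} + \frac{k^{2} + 2 c}{5} = \frac{3}{5} + \left(\frac{k^{2}}{5} + \frac{2 c}{5}\right) = \frac{3}{5} + \frac{k^{2}}{5} + \frac{2 c}{5}$)
$Q{\left(y \right)} = 2 - y$ ($Q{\left(y \right)} = 2 + \left(y - 2 y\right) = 2 - y$)
$I{\left(r \right)} = \frac{\frac{84}{5} + \frac{2 r}{5}}{r}$ ($I{\left(r \right)} = \frac{\frac{3}{5} + \frac{9^{2}}{5} + \frac{2 r}{5}}{r} = \frac{\frac{3}{5} + \frac{1}{5} \cdot 81 + \frac{2 r}{5}}{r} = \frac{\frac{3}{5} + \frac{81}{5} + \frac{2 r}{5}}{r} = \frac{\frac{84}{5} + \frac{2 r}{5}}{r}$)
$\frac{I{\left(-307 \right)}}{u{\left(Q{\left(13 \right)},-150 \right)}} = \frac{\frac{2}{5} \frac{1}{-307} \left(42 - 307\right)}{2 - 13} = \frac{\frac{2}{5} \left(- \frac{1}{307}\right) \left(-265\right)}{2 - 13} = \frac{106}{307 \left(-11\right)} = \frac{106}{307} \left(- \frac{1}{11}\right) = - \frac{106}{3377}$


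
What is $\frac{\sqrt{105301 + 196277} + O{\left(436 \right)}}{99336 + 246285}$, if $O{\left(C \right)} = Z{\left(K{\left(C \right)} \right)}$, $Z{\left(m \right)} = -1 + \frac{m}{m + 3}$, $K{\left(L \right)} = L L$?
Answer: $- \frac{1}{21900735493} + \frac{\sqrt{301578}}{345621} \approx 0.0015889$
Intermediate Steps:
$K{\left(L \right)} = L^{2}$
$Z{\left(m \right)} = -1 + \frac{m}{3 + m}$
$O{\left(C \right)} = - \frac{3}{3 + C^{2}}$
$\frac{\sqrt{105301 + 196277} + O{\left(436 \right)}}{99336 + 246285} = \frac{\sqrt{105301 + 196277} - \frac{3}{3 + 436^{2}}}{99336 + 246285} = \frac{\sqrt{301578} - \frac{3}{3 + 190096}}{345621} = \left(\sqrt{301578} - \frac{3}{190099}\right) \frac{1}{345621} = \left(- \frac{3}{190099} + \sqrt{301578}\right) \frac{1}{345621} = - \frac{1}{21900735493} + \frac{\sqrt{301578}}{345621}$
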